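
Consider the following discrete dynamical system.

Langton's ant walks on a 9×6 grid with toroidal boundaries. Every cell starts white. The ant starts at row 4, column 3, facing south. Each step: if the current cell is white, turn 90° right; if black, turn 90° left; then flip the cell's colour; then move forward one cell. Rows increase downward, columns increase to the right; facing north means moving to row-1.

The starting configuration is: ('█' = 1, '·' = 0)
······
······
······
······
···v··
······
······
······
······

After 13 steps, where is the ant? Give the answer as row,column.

4,4

k=0  ······
······
······
······
···v··
······
······
······
······
k=1  ······
······
······
······
··<█··
······
······
······
······
k=2  ······
······
······
··^···
··██··
······
······
······
······
k=3  ······
······
······
··█>··
··██··
······
······
······
······
k=4  ······
······
······
··██··
··█v··
······
······
······
······
k=5  ······
······
······
··██··
··█·>·
······
······
······
······
k=6  ······
······
······
··██··
··█·█·
····v·
······
······
······
k=7  ······
······
······
··██··
··█·█·
···<█·
······
······
······
k=8  ······
······
······
··██··
··█^█·
···██·
······
······
······
k=9  ······
······
······
··██··
··██>·
···██·
······
······
······
k=10  ······
······
······
··██^·
··██··
···██·
······
······
······
k=11  ······
······
······
··███>
··██··
···██·
······
······
······
k=12  ······
······
······
··████
··██·v
···██·
······
······
······
k=13  ······
······
······
··████
··██<█
···██·
······
······
······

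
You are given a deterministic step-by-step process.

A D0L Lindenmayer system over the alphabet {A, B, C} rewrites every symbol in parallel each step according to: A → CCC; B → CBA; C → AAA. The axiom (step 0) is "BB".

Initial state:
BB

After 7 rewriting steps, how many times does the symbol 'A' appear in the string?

2186

k=0  BB
k=1  CBACBA
k=2  AAACBACCCAAACBACCC
k=3  CCCCCCCCCAAACBACCCAAAAAAAAACCCCCCCCCAAACBACCCAAAAAAAAA
k=4  AAAAAAAAAAAAAAAAAAAAAAAAAAACCCCCCCCCAAACBACCCAAAAAAAAACCCC…AAAACCCCCCCCCAAACBACCCAAAAAAAAACCCCCCCCCCCCCCCCCCCCCCCCCCC  (len 162)
k=5  CCCCCCCCCCCCCCCCCCCCCCCCCCCCCCCCCCCCCCCCCCCCCCCCCCCCCCCCCC…AAAAAAAAAAAAAAAAAAAAAAAAAAAAAAAAAAAAAAAAAAAAAAAAAAAAAAAAAA  (len 486)
k=6  AAAAAAAAAAAAAAAAAAAAAAAAAAAAAAAAAAAAAAAAAAAAAAAAAAAAAAAAAA…CCCCCCCCCCCCCCCCCCCCCCCCCCCCCCCCCCCCCCCCCCCCCCCCCCCCCCCCCC  (len 1458)
k=7  CCCCCCCCCCCCCCCCCCCCCCCCCCCCCCCCCCCCCCCCCCCCCCCCCCCCCCCCCC…AAAAAAAAAAAAAAAAAAAAAAAAAAAAAAAAAAAAAAAAAAAAAAAAAAAAAAAAAA  (len 4374)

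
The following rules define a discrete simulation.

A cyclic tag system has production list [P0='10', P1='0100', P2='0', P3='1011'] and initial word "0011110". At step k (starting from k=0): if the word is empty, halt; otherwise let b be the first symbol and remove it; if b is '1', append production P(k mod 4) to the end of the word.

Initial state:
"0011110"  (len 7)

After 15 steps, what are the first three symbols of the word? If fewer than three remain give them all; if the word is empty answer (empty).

0) "0011110"  (len 7)
1) "011110"  (len 6)
2) "11110"  (len 5)
3) "11100"  (len 5)
4) "11001011"  (len 8)
5) "100101110"  (len 9)
6) "001011100100"  (len 12)
7) "01011100100"  (len 11)
8) "1011100100"  (len 10)
9) "01110010010"  (len 11)
10) "1110010010"  (len 10)
11) "1100100100"  (len 10)
12) "1001001001011"  (len 13)
13) "00100100101110"  (len 14)
14) "0100100101110"  (len 13)
15) "100100101110"  (len 12)

100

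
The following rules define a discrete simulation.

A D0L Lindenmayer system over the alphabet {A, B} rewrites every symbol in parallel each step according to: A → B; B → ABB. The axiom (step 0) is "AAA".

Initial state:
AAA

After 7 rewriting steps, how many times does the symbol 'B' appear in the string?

[0] AAA
[1] BBB
[2] ABBABBABB
[3] BABBABBBABBABBBABBABB
[4] ABBBABBABBBABBABBABBBABBABBBABBABBABBBABBABBBABBABB
[5] BABBABBABBBABBABBBABBABBABBBABBABBBABBABBBABBABBABBBABBABB…ABBBABBABBBABBABBBABBABBABBBABBABBBABBABBABBBABBABBBABBABB  (len 123)
[6] ABBBABBABBBABBABBBABBABBABBBABBABBBABBABBABBBABBABBBABBABB…ABBBABBABBBABBABBBABBABBABBBABBABBBABBABBABBBABBABBBABBABB  (len 297)
[7] BABBABBABBBABBABBBABBABBABBBABBABBBABBABBABBBABBABBBABBABB…ABBBABBABBBABBABBBABBABBABBBABBABBBABBABBABBBABBABBBABBABB  (len 717)

507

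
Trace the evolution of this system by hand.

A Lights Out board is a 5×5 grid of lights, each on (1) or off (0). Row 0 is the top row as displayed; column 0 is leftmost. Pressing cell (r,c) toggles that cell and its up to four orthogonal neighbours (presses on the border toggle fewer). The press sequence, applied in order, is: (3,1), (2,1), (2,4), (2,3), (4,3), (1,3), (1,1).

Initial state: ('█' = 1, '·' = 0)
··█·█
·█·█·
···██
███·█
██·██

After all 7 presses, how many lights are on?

[0] ··█·█
·█·█·
···██
███·█
██·██
[1] ··█·█
·█·█·
·█·██
····█
█··██
[2] ··█·█
···█·
█·███
·█··█
█··██
[3] ··█·█
···██
█·█··
·█···
█··██
[4] ··█·█
····█
█··██
·█·█·
█··██
[5] ··█·█
····█
█··██
·█···
█·█··
[6] ··███
··██·
█···█
·█···
█·█··
[7] ·████
██·█·
██··█
·█···
█·█··

13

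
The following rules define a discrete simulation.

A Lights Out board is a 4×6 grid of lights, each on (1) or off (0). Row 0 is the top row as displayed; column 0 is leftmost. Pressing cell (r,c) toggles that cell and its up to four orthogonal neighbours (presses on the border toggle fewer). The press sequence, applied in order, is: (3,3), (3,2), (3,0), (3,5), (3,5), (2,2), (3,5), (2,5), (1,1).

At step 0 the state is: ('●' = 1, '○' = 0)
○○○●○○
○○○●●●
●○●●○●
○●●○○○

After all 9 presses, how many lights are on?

k=0  ○○○●○○
○○○●●●
●○●●○●
○●●○○○
k=1  ○○○●○○
○○○●●●
●○●○○●
○●○●●○
k=2  ○○○●○○
○○○●●●
●○○○○●
○○●○●○
k=3  ○○○●○○
○○○●●●
○○○○○●
●●●○●○
k=4  ○○○●○○
○○○●●●
○○○○○○
●●●○○●
k=5  ○○○●○○
○○○●●●
○○○○○●
●●●○●○
k=6  ○○○●○○
○○●●●●
○●●●○●
●●○○●○
k=7  ○○○●○○
○○●●●●
○●●●○○
●●○○○●
k=8  ○○○●○○
○○●●●○
○●●●●●
●●○○○○
k=9  ○●○●○○
●●○●●○
○○●●●●
●●○○○○

12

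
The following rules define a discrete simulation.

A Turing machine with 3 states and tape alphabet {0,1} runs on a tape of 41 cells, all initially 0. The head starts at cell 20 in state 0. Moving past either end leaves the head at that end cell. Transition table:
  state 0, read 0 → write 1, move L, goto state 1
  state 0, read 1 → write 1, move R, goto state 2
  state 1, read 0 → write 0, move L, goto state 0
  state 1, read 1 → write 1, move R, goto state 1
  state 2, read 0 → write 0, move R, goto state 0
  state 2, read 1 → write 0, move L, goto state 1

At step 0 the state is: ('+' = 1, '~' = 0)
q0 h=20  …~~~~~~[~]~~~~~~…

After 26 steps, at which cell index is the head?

t=0: q0 h=20  …~~~~~~[~]~~~~~~…
t=1: q1 h=19  …~~~~~~[~]+~~~~~…
t=2: q0 h=18  …~~~~~~[~]~+~~~~…
t=3: q1 h=17  …~~~~~~[~]+~+~~~…
t=4: q0 h=16  …~~~~~~[~]~+~+~~…
t=5: q1 h=15  …~~~~~~[~]+~+~+~…
t=6: q0 h=14  …~~~~~~[~]~+~+~+…
t=7: q1 h=13  …~~~~~~[~]+~+~+~…
t=8: q0 h=12  …~~~~~~[~]~+~+~+…
t=9: q1 h=11  …~~~~~~[~]+~+~+~…
t=10: q0 h=10  …~~~~~~[~]~+~+~+…
t=11: q1 h= 9  …~~~~~~[~]+~+~+~…
t=12: q0 h= 8  …~~~~~~[~]~+~+~+…
t=13: q1 h= 7  …~~~~~~[~]+~+~+~…
t=14: q0 h= 6  |~~~~~~[~]~+~+~+…
t=15: q1 h= 5  |~~~~~[~]+~+~+~…
t=16: q0 h= 4  |~~~~[~]~+~+~+…
t=17: q1 h= 3  |~~~[~]+~+~+~…
t=18: q0 h= 2  |~~[~]~+~+~+…
t=19: q1 h= 1  |~[~]+~+~+~…
t=20: q0 h= 0  |[~]~+~+~+…
t=21: q1 h= 0  |[+]~+~+~+…
t=22: q1 h= 1  |+[~]+~+~+~…
t=23: q0 h= 0  |[+]~+~+~+…
t=24: q2 h= 1  |+[~]+~+~+~…
t=25: q0 h= 2  |+~[+]~+~+~+…
t=26: q2 h= 3  |+~+[~]+~+~+~…

3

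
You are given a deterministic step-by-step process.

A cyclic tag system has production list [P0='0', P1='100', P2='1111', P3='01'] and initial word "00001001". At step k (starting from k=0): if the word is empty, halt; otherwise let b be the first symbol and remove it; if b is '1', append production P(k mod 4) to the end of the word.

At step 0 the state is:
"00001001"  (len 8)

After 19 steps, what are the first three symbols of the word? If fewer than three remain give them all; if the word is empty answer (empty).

001

gen 0: "00001001"  (len 8)
gen 1: "0001001"  (len 7)
gen 2: "001001"  (len 6)
gen 3: "01001"  (len 5)
gen 4: "1001"  (len 4)
gen 5: "0010"  (len 4)
gen 6: "010"  (len 3)
gen 7: "10"  (len 2)
gen 8: "001"  (len 3)
gen 9: "01"  (len 2)
gen 10: "1"  (len 1)
gen 11: "1111"  (len 4)
gen 12: "11101"  (len 5)
gen 13: "11010"  (len 5)
gen 14: "1010100"  (len 7)
gen 15: "0101001111"  (len 10)
gen 16: "101001111"  (len 9)
gen 17: "010011110"  (len 9)
gen 18: "10011110"  (len 8)
gen 19: "00111101111"  (len 11)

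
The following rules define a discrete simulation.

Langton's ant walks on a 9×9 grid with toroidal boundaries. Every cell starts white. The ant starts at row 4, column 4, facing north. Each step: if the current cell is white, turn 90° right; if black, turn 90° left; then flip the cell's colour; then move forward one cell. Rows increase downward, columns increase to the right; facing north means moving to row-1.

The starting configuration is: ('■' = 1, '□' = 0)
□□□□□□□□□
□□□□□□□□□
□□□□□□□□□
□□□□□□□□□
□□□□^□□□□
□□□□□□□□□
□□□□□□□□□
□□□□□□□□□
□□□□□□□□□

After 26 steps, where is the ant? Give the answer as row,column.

7,3

t=0: □□□□□□□□□
□□□□□□□□□
□□□□□□□□□
□□□□□□□□□
□□□□^□□□□
□□□□□□□□□
□□□□□□□□□
□□□□□□□□□
□□□□□□□□□
t=1: □□□□□□□□□
□□□□□□□□□
□□□□□□□□□
□□□□□□□□□
□□□□■>□□□
□□□□□□□□□
□□□□□□□□□
□□□□□□□□□
□□□□□□□□□
t=2: □□□□□□□□□
□□□□□□□□□
□□□□□□□□□
□□□□□□□□□
□□□□■■□□□
□□□□□v□□□
□□□□□□□□□
□□□□□□□□□
□□□□□□□□□
t=3: □□□□□□□□□
□□□□□□□□□
□□□□□□□□□
□□□□□□□□□
□□□□■■□□□
□□□□<■□□□
□□□□□□□□□
□□□□□□□□□
□□□□□□□□□
t=4: □□□□□□□□□
□□□□□□□□□
□□□□□□□□□
□□□□□□□□□
□□□□^■□□□
□□□□■■□□□
□□□□□□□□□
□□□□□□□□□
□□□□□□□□□
t=5: □□□□□□□□□
□□□□□□□□□
□□□□□□□□□
□□□□□□□□□
□□□<□■□□□
□□□□■■□□□
□□□□□□□□□
□□□□□□□□□
□□□□□□□□□
t=6: □□□□□□□□□
□□□□□□□□□
□□□□□□□□□
□□□^□□□□□
□□□■□■□□□
□□□□■■□□□
□□□□□□□□□
□□□□□□□□□
□□□□□□□□□
t=7: □□□□□□□□□
□□□□□□□□□
□□□□□□□□□
□□□■>□□□□
□□□■□■□□□
□□□□■■□□□
□□□□□□□□□
□□□□□□□□□
□□□□□□□□□
t=8: □□□□□□□□□
□□□□□□□□□
□□□□□□□□□
□□□■■□□□□
□□□■v■□□□
□□□□■■□□□
□□□□□□□□□
□□□□□□□□□
□□□□□□□□□
t=9: □□□□□□□□□
□□□□□□□□□
□□□□□□□□□
□□□■■□□□□
□□□<■■□□□
□□□□■■□□□
□□□□□□□□□
□□□□□□□□□
□□□□□□□□□
t=10: □□□□□□□□□
□□□□□□□□□
□□□□□□□□□
□□□■■□□□□
□□□□■■□□□
□□□v■■□□□
□□□□□□□□□
□□□□□□□□□
□□□□□□□□□
t=11: □□□□□□□□□
□□□□□□□□□
□□□□□□□□□
□□□■■□□□□
□□□□■■□□□
□□<■■■□□□
□□□□□□□□□
□□□□□□□□□
□□□□□□□□□
t=12: □□□□□□□□□
□□□□□□□□□
□□□□□□□□□
□□□■■□□□□
□□^□■■□□□
□□■■■■□□□
□□□□□□□□□
□□□□□□□□□
□□□□□□□□□
t=13: □□□□□□□□□
□□□□□□□□□
□□□□□□□□□
□□□■■□□□□
□□■>■■□□□
□□■■■■□□□
□□□□□□□□□
□□□□□□□□□
□□□□□□□□□
t=14: □□□□□□□□□
□□□□□□□□□
□□□□□□□□□
□□□■■□□□□
□□■■■■□□□
□□■v■■□□□
□□□□□□□□□
□□□□□□□□□
□□□□□□□□□
t=15: □□□□□□□□□
□□□□□□□□□
□□□□□□□□□
□□□■■□□□□
□□■■■■□□□
□□■□>■□□□
□□□□□□□□□
□□□□□□□□□
□□□□□□□□□
t=16: □□□□□□□□□
□□□□□□□□□
□□□□□□□□□
□□□■■□□□□
□□■■^■□□□
□□■□□■□□□
□□□□□□□□□
□□□□□□□□□
□□□□□□□□□
t=17: □□□□□□□□□
□□□□□□□□□
□□□□□□□□□
□□□■■□□□□
□□■<□■□□□
□□■□□■□□□
□□□□□□□□□
□□□□□□□□□
□□□□□□□□□
t=18: □□□□□□□□□
□□□□□□□□□
□□□□□□□□□
□□□■■□□□□
□□■□□■□□□
□□■v□■□□□
□□□□□□□□□
□□□□□□□□□
□□□□□□□□□
t=19: □□□□□□□□□
□□□□□□□□□
□□□□□□□□□
□□□■■□□□□
□□■□□■□□□
□□<■□■□□□
□□□□□□□□□
□□□□□□□□□
□□□□□□□□□
t=20: □□□□□□□□□
□□□□□□□□□
□□□□□□□□□
□□□■■□□□□
□□■□□■□□□
□□□■□■□□□
□□v□□□□□□
□□□□□□□□□
□□□□□□□□□
t=21: □□□□□□□□□
□□□□□□□□□
□□□□□□□□□
□□□■■□□□□
□□■□□■□□□
□□□■□■□□□
□<■□□□□□□
□□□□□□□□□
□□□□□□□□□
t=22: □□□□□□□□□
□□□□□□□□□
□□□□□□□□□
□□□■■□□□□
□□■□□■□□□
□^□■□■□□□
□■■□□□□□□
□□□□□□□□□
□□□□□□□□□
t=23: □□□□□□□□□
□□□□□□□□□
□□□□□□□□□
□□□■■□□□□
□□■□□■□□□
□■>■□■□□□
□■■□□□□□□
□□□□□□□□□
□□□□□□□□□
t=24: □□□□□□□□□
□□□□□□□□□
□□□□□□□□□
□□□■■□□□□
□□■□□■□□□
□■■■□■□□□
□■v□□□□□□
□□□□□□□□□
□□□□□□□□□
t=25: □□□□□□□□□
□□□□□□□□□
□□□□□□□□□
□□□■■□□□□
□□■□□■□□□
□■■■□■□□□
□■□>□□□□□
□□□□□□□□□
□□□□□□□□□
t=26: □□□□□□□□□
□□□□□□□□□
□□□□□□□□□
□□□■■□□□□
□□■□□■□□□
□■■■□■□□□
□■□■□□□□□
□□□v□□□□□
□□□□□□□□□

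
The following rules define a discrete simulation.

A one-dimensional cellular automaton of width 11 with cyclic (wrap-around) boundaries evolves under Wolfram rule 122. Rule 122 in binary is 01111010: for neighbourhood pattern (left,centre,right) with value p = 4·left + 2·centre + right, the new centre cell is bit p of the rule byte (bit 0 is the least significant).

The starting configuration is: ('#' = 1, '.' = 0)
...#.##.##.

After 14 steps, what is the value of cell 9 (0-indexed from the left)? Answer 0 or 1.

1

k=0  ...#.##.##.
k=1  ..#.#######
k=2  ##.##.....#
k=3  .#####...##
k=4  ##...##.###
k=5  .##.#####..
k=6  #####...##.
k=7  #...##.####
k=8  ##.#####...
k=9  ####...##.#
k=10  ...##.#####
k=11  #.#####...#
k=12  ###...##.##
k=13  ..##.#####.
k=14  .#####...##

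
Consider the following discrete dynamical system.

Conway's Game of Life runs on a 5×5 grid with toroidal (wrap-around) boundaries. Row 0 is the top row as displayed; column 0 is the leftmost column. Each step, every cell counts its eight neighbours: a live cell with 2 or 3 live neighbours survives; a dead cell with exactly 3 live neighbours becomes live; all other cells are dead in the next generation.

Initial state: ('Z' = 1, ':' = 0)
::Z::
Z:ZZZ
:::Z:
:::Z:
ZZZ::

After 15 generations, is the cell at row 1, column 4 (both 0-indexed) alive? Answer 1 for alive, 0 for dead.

0) ::Z::
Z:ZZZ
:::Z:
:::Z:
ZZZ::
1) :::::
:ZZ:Z
:::::
:Z:ZZ
:ZZZ:
2) Z::::
:::::
:Z::Z
ZZ:ZZ
ZZ:ZZ
3) ZZ:::
Z::::
:ZZZZ
:::::
:::Z:
4) ZZ::Z
:::Z:
ZZZZZ
::::Z
:::::
5) Z:::Z
:::::
ZZZ::
:ZZ:Z
::::Z
6) Z:::Z
::::Z
Z:ZZ:
::Z:Z
:Z::Z
7) :::ZZ
:Z:::
ZZZ::
::Z:Z
:Z::Z
8) ::ZZZ
:Z:ZZ
Z:ZZ:
::Z:Z
::Z:Z
9) :Z:::
:Z:::
Z::::
Z:Z:Z
ZZZ:Z
10) :::::
ZZ:::
Z:::Z
::Z::
::Z:Z
11) ZZ:::
ZZ::Z
Z:::Z
ZZ::Z
:::Z:
12) :ZZ::
:::::
:::Z:
:Z:Z:
::Z::
13) :ZZ::
::Z::
::Z::
:::Z:
:::Z:
14) :ZZZ:
::ZZ:
::ZZ:
::ZZ:
:::Z:
15) :Z::Z
::::Z
:Z::Z
::::Z
:Z::Z

1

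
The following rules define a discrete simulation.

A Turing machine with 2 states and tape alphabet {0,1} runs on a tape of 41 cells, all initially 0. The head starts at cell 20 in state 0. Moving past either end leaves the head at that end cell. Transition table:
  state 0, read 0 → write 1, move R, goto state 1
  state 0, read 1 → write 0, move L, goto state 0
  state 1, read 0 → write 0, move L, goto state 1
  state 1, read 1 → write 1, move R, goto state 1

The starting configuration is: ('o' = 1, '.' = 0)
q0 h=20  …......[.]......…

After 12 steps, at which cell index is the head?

[0] q0 h=20  …......[.]......…
[1] q1 h=21  ….....o[.]......…
[2] q1 h=20  …......[o]......…
[3] q1 h=21  ….....o[.]......…
[4] q1 h=20  …......[o]......…
[5] q1 h=21  ….....o[.]......…
[6] q1 h=20  …......[o]......…
[7] q1 h=21  ….....o[.]......…
[8] q1 h=20  …......[o]......…
[9] q1 h=21  ….....o[.]......…
[10] q1 h=20  …......[o]......…
[11] q1 h=21  ….....o[.]......…
[12] q1 h=20  …......[o]......…

20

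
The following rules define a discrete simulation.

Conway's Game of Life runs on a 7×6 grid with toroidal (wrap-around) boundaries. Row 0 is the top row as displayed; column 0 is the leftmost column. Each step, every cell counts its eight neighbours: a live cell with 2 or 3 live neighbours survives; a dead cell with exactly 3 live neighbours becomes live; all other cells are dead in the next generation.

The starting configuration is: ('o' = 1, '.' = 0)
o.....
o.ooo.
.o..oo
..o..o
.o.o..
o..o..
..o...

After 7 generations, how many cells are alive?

12

k=0  o.....
o.ooo.
.o..oo
..o..o
.o.o..
o..o..
..o...
k=1  ..o..o
o.ooo.
.o....
.ooo.o
oo.oo.
.o.o..
.o....
k=2  o.o.oo
o.oooo
.....o
...o.o
.....o
.o.oo.
oo....
k=3  ..o...
..o...
..o...
o....o
o.oo.o
.oo.oo
......
k=4  ......
.ooo..
.o....
o.oooo
..oo..
.oo.oo
.ooo..
k=5  ......
.oo...
.....o
o...oo
......
o...o.
oo.oo.
k=6  o..o..
......
.o..oo
o...oo
o...o.
oo.oo.
oo.oo.
k=7  oooooo
o...oo
....o.
.o.o..
......
......
......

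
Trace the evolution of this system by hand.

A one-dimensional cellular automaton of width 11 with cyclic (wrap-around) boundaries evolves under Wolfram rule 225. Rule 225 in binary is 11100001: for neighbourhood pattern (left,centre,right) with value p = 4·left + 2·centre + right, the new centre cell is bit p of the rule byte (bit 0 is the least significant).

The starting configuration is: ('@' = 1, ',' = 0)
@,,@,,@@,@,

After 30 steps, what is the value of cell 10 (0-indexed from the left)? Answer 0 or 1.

0

step 0: @,,@,,@@,@,
step 1: ,,,,,,,@@,@
step 2: ,@@@@@,,@@,
step 3: ,,@@@@,,,@,
step 4: @,,@@@,@,,,
step 5: ,,,,@@@,,@,
step 6: @@@,,@@,,,,
step 7: ,@@,,,@,@@,
step 8: ,,@,@,,@,@,
step 9: @,,@,,,,@,,
step 10: ,,,,,@@,,,,
step 11: @@@@,,@,@@@
step 12: @@@@,,,@,@@
step 13: @@@@,@,,@,@
step 14: @@@@@,,,,@,
step 15: ,@@@@,@@,,@
step 16: @,@@@@,@,,,
step 17: ,@,@@@@,,@,
step 18: ,,@,@@@,,,,
step 19: @,,@,@@,@@@
step 20: @,,,@,@@,@@
step 21: @,@,,@,@@,@
step 22: @@,,,,@,@@,
step 23: ,@,@@,,@,@@
step 24: @,@,@,,,@,@
step 25: @@,@,,@,,@,
step 26: ,@@,,,,,,,@
step 27: @,@,@@@@@,,
step 28: ,@,@,@@@@,,
step 29: ,,@,@,@@@,@
step 30: ,,,@,@,@@@,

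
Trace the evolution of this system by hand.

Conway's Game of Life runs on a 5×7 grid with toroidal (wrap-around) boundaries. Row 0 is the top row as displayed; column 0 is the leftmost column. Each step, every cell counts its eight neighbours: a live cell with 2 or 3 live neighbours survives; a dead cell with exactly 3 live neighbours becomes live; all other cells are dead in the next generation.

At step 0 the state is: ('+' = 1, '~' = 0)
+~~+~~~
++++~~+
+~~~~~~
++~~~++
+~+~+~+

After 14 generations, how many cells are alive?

[0] +~~+~~~
++++~~+
+~~~~~~
++~~~++
+~+~+~+
[1] ~~~~++~
~~++~~+
~~~~~+~
~~~~~+~
~~+++~~
[2] ~~~~~+~
~~~+~~+
~~~~+++
~~~+~+~
~~~+~~~
[3] ~~~~+~~
~~~~~~+
~~~+~~+
~~~+~++
~~~~~~~
[4] ~~~~~~~
~~~~~+~
+~~~+~+
~~~~+++
~~~~++~
[5] ~~~~++~
~~~~~++
+~~~+~~
+~~+~~~
~~~~+~+
[6] ~~~~+~~
~~~~~~+
+~~~++~
+~~++++
~~~++~+
[7] ~~~++~~
~~~~+~+
+~~+~~~
+~~~~~~
+~~~~~+
[8] +~~++~+
~~~~++~
+~~~~~+
++~~~~~
+~~~~~+
[9] +~~++~~
~~~++~~
++~~~++
~+~~~~~
~~~~~+~
[10] ~~~+~+~
~+++~~~
+++~+++
~+~~~+~
~~~~+~~
[11] ~~~+~~~
~~~~~~~
~~~~+++
~+++~~~
~~~~++~
[12] ~~~~+~~
~~~~++~
~~++++~
~~++~~+
~~~~+~~
[13] ~~~++~~
~~~~~~~
~~+~~~+
~~+~~~~
~~~~++~
[14] ~~~+++~
~~~+~~~
~~~~~~~
~~~+~+~
~~~~++~

8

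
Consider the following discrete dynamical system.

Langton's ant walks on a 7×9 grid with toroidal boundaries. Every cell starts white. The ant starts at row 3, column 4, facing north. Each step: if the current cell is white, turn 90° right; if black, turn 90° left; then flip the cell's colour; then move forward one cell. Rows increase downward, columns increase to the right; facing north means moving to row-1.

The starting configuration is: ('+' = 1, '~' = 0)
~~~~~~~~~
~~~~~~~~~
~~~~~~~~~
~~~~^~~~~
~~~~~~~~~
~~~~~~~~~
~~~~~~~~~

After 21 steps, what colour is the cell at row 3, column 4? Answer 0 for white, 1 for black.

0

t=0: ~~~~~~~~~
~~~~~~~~~
~~~~~~~~~
~~~~^~~~~
~~~~~~~~~
~~~~~~~~~
~~~~~~~~~
t=1: ~~~~~~~~~
~~~~~~~~~
~~~~~~~~~
~~~~+>~~~
~~~~~~~~~
~~~~~~~~~
~~~~~~~~~
t=2: ~~~~~~~~~
~~~~~~~~~
~~~~~~~~~
~~~~++~~~
~~~~~v~~~
~~~~~~~~~
~~~~~~~~~
t=3: ~~~~~~~~~
~~~~~~~~~
~~~~~~~~~
~~~~++~~~
~~~~<+~~~
~~~~~~~~~
~~~~~~~~~
t=4: ~~~~~~~~~
~~~~~~~~~
~~~~~~~~~
~~~~^+~~~
~~~~++~~~
~~~~~~~~~
~~~~~~~~~
t=5: ~~~~~~~~~
~~~~~~~~~
~~~~~~~~~
~~~<~+~~~
~~~~++~~~
~~~~~~~~~
~~~~~~~~~
t=6: ~~~~~~~~~
~~~~~~~~~
~~~^~~~~~
~~~+~+~~~
~~~~++~~~
~~~~~~~~~
~~~~~~~~~
t=7: ~~~~~~~~~
~~~~~~~~~
~~~+>~~~~
~~~+~+~~~
~~~~++~~~
~~~~~~~~~
~~~~~~~~~
t=8: ~~~~~~~~~
~~~~~~~~~
~~~++~~~~
~~~+v+~~~
~~~~++~~~
~~~~~~~~~
~~~~~~~~~
t=9: ~~~~~~~~~
~~~~~~~~~
~~~++~~~~
~~~<++~~~
~~~~++~~~
~~~~~~~~~
~~~~~~~~~
t=10: ~~~~~~~~~
~~~~~~~~~
~~~++~~~~
~~~~++~~~
~~~v++~~~
~~~~~~~~~
~~~~~~~~~
t=11: ~~~~~~~~~
~~~~~~~~~
~~~++~~~~
~~~~++~~~
~~<+++~~~
~~~~~~~~~
~~~~~~~~~
t=12: ~~~~~~~~~
~~~~~~~~~
~~~++~~~~
~~^~++~~~
~~++++~~~
~~~~~~~~~
~~~~~~~~~
t=13: ~~~~~~~~~
~~~~~~~~~
~~~++~~~~
~~+>++~~~
~~++++~~~
~~~~~~~~~
~~~~~~~~~
t=14: ~~~~~~~~~
~~~~~~~~~
~~~++~~~~
~~++++~~~
~~+v++~~~
~~~~~~~~~
~~~~~~~~~
t=15: ~~~~~~~~~
~~~~~~~~~
~~~++~~~~
~~++++~~~
~~+~>+~~~
~~~~~~~~~
~~~~~~~~~
t=16: ~~~~~~~~~
~~~~~~~~~
~~~++~~~~
~~++^+~~~
~~+~~+~~~
~~~~~~~~~
~~~~~~~~~
t=17: ~~~~~~~~~
~~~~~~~~~
~~~++~~~~
~~+<~+~~~
~~+~~+~~~
~~~~~~~~~
~~~~~~~~~
t=18: ~~~~~~~~~
~~~~~~~~~
~~~++~~~~
~~+~~+~~~
~~+v~+~~~
~~~~~~~~~
~~~~~~~~~
t=19: ~~~~~~~~~
~~~~~~~~~
~~~++~~~~
~~+~~+~~~
~~<+~+~~~
~~~~~~~~~
~~~~~~~~~
t=20: ~~~~~~~~~
~~~~~~~~~
~~~++~~~~
~~+~~+~~~
~~~+~+~~~
~~v~~~~~~
~~~~~~~~~
t=21: ~~~~~~~~~
~~~~~~~~~
~~~++~~~~
~~+~~+~~~
~~~+~+~~~
~<+~~~~~~
~~~~~~~~~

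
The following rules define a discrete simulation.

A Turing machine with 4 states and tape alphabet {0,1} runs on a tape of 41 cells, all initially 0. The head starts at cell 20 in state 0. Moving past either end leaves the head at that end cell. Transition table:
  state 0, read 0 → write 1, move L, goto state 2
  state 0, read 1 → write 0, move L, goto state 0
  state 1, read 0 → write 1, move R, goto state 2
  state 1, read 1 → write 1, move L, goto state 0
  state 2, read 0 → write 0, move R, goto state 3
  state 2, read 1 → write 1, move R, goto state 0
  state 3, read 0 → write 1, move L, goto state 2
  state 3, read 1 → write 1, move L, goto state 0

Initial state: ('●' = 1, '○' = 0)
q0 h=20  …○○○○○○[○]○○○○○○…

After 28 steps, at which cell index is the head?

10

0) q0 h=20  …○○○○○○[○]○○○○○○…
1) q2 h=19  …○○○○○○[○]●○○○○○…
2) q3 h=20  …○○○○○○[●]○○○○○○…
3) q0 h=19  …○○○○○○[○]●○○○○○…
4) q2 h=18  …○○○○○○[○]●●○○○○…
5) q3 h=19  …○○○○○○[●]●○○○○○…
6) q0 h=18  …○○○○○○[○]●●○○○○…
7) q2 h=17  …○○○○○○[○]●●●○○○…
8) q3 h=18  …○○○○○○[●]●●○○○○…
9) q0 h=17  …○○○○○○[○]●●●○○○…
10) q2 h=16  …○○○○○○[○]●●●●○○…
11) q3 h=17  …○○○○○○[●]●●●○○○…
12) q0 h=16  …○○○○○○[○]●●●●○○…
13) q2 h=15  …○○○○○○[○]●●●●●○…
14) q3 h=16  …○○○○○○[●]●●●●○○…
15) q0 h=15  …○○○○○○[○]●●●●●○…
16) q2 h=14  …○○○○○○[○]●●●●●●…
17) q3 h=15  …○○○○○○[●]●●●●●○…
18) q0 h=14  …○○○○○○[○]●●●●●●…
19) q2 h=13  …○○○○○○[○]●●●●●●…
20) q3 h=14  …○○○○○○[●]●●●●●●…
21) q0 h=13  …○○○○○○[○]●●●●●●…
22) q2 h=12  …○○○○○○[○]●●●●●●…
23) q3 h=13  …○○○○○○[●]●●●●●●…
24) q0 h=12  …○○○○○○[○]●●●●●●…
25) q2 h=11  …○○○○○○[○]●●●●●●…
26) q3 h=12  …○○○○○○[●]●●●●●●…
27) q0 h=11  …○○○○○○[○]●●●●●●…
28) q2 h=10  …○○○○○○[○]●●●●●●…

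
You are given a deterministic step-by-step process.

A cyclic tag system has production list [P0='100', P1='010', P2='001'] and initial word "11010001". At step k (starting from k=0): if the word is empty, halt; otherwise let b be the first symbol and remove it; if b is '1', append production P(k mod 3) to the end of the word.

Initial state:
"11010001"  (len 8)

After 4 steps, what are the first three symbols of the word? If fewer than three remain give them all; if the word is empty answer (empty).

000

[0] "11010001"  (len 8)
[1] "1010001100"  (len 10)
[2] "010001100010"  (len 12)
[3] "10001100010"  (len 11)
[4] "0001100010100"  (len 13)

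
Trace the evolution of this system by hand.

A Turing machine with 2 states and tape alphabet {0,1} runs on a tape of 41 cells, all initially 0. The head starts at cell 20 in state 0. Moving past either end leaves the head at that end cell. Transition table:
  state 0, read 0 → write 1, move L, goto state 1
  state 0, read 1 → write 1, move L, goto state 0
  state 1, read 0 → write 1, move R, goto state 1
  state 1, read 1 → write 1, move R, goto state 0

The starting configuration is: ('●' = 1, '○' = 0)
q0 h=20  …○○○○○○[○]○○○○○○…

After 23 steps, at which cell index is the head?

15

step 0: q0 h=20  …○○○○○○[○]○○○○○○…
step 1: q1 h=19  …○○○○○○[○]●○○○○○…
step 2: q1 h=20  …○○○○○●[●]○○○○○○…
step 3: q0 h=21  …○○○○●●[○]○○○○○○…
step 4: q1 h=20  …○○○○○●[●]●○○○○○…
step 5: q0 h=21  …○○○○●●[●]○○○○○○…
step 6: q0 h=20  …○○○○○●[●]●○○○○○…
step 7: q0 h=19  …○○○○○○[●]●●○○○○…
step 8: q0 h=18  …○○○○○○[○]●●●○○○…
step 9: q1 h=17  …○○○○○○[○]●●●●○○…
step 10: q1 h=18  …○○○○○●[●]●●●○○○…
step 11: q0 h=19  …○○○○●●[●]●●○○○○…
step 12: q0 h=18  …○○○○○●[●]●●●○○○…
step 13: q0 h=17  …○○○○○○[●]●●●●○○…
step 14: q0 h=16  …○○○○○○[○]●●●●●○…
step 15: q1 h=15  …○○○○○○[○]●●●●●●…
step 16: q1 h=16  …○○○○○●[●]●●●●●○…
step 17: q0 h=17  …○○○○●●[●]●●●●○○…
step 18: q0 h=16  …○○○○○●[●]●●●●●○…
step 19: q0 h=15  …○○○○○○[●]●●●●●●…
step 20: q0 h=14  …○○○○○○[○]●●●●●●…
step 21: q1 h=13  …○○○○○○[○]●●●●●●…
step 22: q1 h=14  …○○○○○●[●]●●●●●●…
step 23: q0 h=15  …○○○○●●[●]●●●●●●…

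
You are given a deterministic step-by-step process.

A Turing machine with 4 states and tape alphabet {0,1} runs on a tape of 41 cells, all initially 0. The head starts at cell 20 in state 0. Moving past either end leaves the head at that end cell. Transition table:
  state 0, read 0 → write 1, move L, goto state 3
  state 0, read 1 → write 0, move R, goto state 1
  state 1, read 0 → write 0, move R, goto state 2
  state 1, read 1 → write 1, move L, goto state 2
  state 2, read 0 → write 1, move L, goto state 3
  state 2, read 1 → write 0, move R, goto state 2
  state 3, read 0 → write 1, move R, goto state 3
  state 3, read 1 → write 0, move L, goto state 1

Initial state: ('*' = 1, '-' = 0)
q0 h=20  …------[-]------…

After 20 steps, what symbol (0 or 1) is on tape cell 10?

[0] q0 h=20  …------[-]------…
[1] q3 h=19  …------[-]*-----…
[2] q3 h=20  …-----*[*]------…
[3] q1 h=19  …------[*]------…
[4] q2 h=18  …------[-]*-----…
[5] q3 h=17  …------[-]**----…
[6] q3 h=18  …-----*[*]*-----…
[7] q1 h=17  …------[*]-*----…
[8] q2 h=16  …------[-]*-*---…
[9] q3 h=15  …------[-]**-*--…
[10] q3 h=16  …-----*[*]*-*---…
[11] q1 h=15  …------[*]-*-*--…
[12] q2 h=14  …------[-]*-*-*-…
[13] q3 h=13  …------[-]**-*-*…
[14] q3 h=14  …-----*[*]*-*-*-…
[15] q1 h=13  …------[*]-*-*-*…
[16] q2 h=12  …------[-]*-*-*-…
[17] q3 h=11  …------[-]**-*-*…
[18] q3 h=12  …-----*[*]*-*-*-…
[19] q1 h=11  …------[*]-*-*-*…
[20] q2 h=10  …------[-]*-*-*-…

0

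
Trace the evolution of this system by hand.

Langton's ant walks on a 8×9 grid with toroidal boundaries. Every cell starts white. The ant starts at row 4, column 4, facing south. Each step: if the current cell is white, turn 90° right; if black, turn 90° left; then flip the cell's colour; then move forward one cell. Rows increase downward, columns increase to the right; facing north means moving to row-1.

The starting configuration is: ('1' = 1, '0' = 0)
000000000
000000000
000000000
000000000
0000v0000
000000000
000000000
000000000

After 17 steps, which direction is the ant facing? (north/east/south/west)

t=0: 000000000
000000000
000000000
000000000
0000v0000
000000000
000000000
000000000
t=1: 000000000
000000000
000000000
000000000
000<10000
000000000
000000000
000000000
t=2: 000000000
000000000
000000000
000^00000
000110000
000000000
000000000
000000000
t=3: 000000000
000000000
000000000
0001>0000
000110000
000000000
000000000
000000000
t=4: 000000000
000000000
000000000
000110000
0001v0000
000000000
000000000
000000000
t=5: 000000000
000000000
000000000
000110000
00010>000
000000000
000000000
000000000
t=6: 000000000
000000000
000000000
000110000
000101000
00000v000
000000000
000000000
t=7: 000000000
000000000
000000000
000110000
000101000
0000<1000
000000000
000000000
t=8: 000000000
000000000
000000000
000110000
0001^1000
000011000
000000000
000000000
t=9: 000000000
000000000
000000000
000110000
00011>000
000011000
000000000
000000000
t=10: 000000000
000000000
000000000
00011^000
000110000
000011000
000000000
000000000
t=11: 000000000
000000000
000000000
000111>00
000110000
000011000
000000000
000000000
t=12: 000000000
000000000
000000000
000111100
000110v00
000011000
000000000
000000000
t=13: 000000000
000000000
000000000
000111100
00011<100
000011000
000000000
000000000
t=14: 000000000
000000000
000000000
00011^100
000111100
000011000
000000000
000000000
t=15: 000000000
000000000
000000000
0001<0100
000111100
000011000
000000000
000000000
t=16: 000000000
000000000
000000000
000100100
0001v1100
000011000
000000000
000000000
t=17: 000000000
000000000
000000000
000100100
00010>100
000011000
000000000
000000000

east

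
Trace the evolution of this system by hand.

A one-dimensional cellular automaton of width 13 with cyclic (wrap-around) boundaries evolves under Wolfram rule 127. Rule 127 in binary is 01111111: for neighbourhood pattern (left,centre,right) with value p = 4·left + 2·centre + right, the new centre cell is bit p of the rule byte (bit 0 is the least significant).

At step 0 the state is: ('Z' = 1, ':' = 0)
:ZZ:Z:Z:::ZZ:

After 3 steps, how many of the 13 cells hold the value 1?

gen 0: :ZZ:Z:Z:::ZZ:
gen 1: ZZZZZZZZZZZZZ
gen 2: :::::::::::::
gen 3: ZZZZZZZZZZZZZ

13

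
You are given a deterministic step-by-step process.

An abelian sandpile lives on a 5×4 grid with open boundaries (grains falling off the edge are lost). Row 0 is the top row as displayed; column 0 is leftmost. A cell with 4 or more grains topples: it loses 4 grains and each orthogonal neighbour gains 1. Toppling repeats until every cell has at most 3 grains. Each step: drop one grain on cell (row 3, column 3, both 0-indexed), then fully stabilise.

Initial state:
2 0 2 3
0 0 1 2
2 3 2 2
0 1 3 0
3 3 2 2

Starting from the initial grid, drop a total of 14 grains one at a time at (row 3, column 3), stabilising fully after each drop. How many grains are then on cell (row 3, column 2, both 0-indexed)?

t=0: 2 0 2 3
0 0 1 2
2 3 2 2
0 1 3 0
3 3 2 2
t=1: 2 0 2 3
0 0 1 2
2 3 2 2
0 1 3 1
3 3 2 2
t=2: 2 0 2 3
0 0 1 2
2 3 2 2
0 1 3 2
3 3 2 2
t=3: 2 0 2 3
0 0 1 2
2 3 2 2
0 1 3 3
3 3 2 2
t=4: 2 0 2 3
0 0 1 2
2 3 3 3
0 2 0 1
3 3 3 3
t=5: 2 0 2 3
0 0 1 2
2 3 3 3
0 2 0 2
3 3 3 3
t=6: 2 0 2 3
0 0 1 2
2 3 3 3
0 2 0 3
3 3 3 3
t=7: 2 0 2 3
0 1 2 3
3 1 2 1
2 1 0 3
0 2 2 1
t=8: 2 0 2 3
0 1 2 3
3 1 2 2
2 1 1 0
0 2 2 2
t=9: 2 0 2 3
0 1 2 3
3 1 2 2
2 1 1 1
0 2 2 2
t=10: 2 0 2 3
0 1 2 3
3 1 2 2
2 1 1 2
0 2 2 2
t=11: 2 0 2 3
0 1 2 3
3 1 2 2
2 1 1 3
0 2 2 2
t=12: 2 0 2 3
0 1 2 3
3 1 2 3
2 1 2 0
0 2 2 3
t=13: 2 0 2 3
0 1 2 3
3 1 2 3
2 1 2 1
0 2 2 3
t=14: 2 0 2 3
0 1 2 3
3 1 2 3
2 1 2 2
0 2 2 3

2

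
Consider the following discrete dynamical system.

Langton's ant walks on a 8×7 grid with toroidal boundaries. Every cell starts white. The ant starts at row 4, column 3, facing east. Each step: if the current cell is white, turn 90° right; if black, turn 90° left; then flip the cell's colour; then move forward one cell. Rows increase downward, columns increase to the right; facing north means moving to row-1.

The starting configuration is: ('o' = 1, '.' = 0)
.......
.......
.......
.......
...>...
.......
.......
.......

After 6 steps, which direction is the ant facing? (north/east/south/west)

0) .......
.......
.......
.......
...>...
.......
.......
.......
1) .......
.......
.......
.......
...o...
...v...
.......
.......
2) .......
.......
.......
.......
...o...
..<o...
.......
.......
3) .......
.......
.......
.......
..^o...
..oo...
.......
.......
4) .......
.......
.......
.......
..o>...
..oo...
.......
.......
5) .......
.......
.......
...^...
..o....
..oo...
.......
.......
6) .......
.......
.......
...o>..
..o....
..oo...
.......
.......

east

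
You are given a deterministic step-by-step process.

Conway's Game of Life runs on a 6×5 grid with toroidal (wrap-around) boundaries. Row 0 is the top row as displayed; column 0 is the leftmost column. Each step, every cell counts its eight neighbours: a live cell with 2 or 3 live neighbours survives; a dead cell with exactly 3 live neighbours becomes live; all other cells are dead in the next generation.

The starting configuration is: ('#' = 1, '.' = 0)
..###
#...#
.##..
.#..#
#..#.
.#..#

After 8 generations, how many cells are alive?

0) ..###
#...#
.##..
.#..#
#..#.
.#..#
1) .##..
#...#
.####
.#.##
.###.
.#...
2) .##..
....#
.#...
.....
.#.##
#..#.
3) #####
###..
.....
#.#..
#.###
#..#.
4) .....
.....
#.#..
#.#..
#.#..
.....
5) .....
.....
.....
#.###
.....
.....
6) .....
.....
...##
...##
...##
.....
7) .....
.....
...##
#.#..
...##
.....
8) .....
.....
...##
#.#..
...##
.....

6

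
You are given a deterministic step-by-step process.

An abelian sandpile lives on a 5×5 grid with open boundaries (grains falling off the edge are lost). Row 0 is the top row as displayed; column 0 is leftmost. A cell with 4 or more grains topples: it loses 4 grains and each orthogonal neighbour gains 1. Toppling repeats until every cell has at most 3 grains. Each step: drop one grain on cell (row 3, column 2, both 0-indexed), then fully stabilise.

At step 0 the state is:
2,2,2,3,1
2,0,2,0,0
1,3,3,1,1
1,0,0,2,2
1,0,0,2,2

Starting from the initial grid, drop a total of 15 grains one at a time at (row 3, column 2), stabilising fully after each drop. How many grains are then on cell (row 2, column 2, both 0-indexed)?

3

k=0  2,2,2,3,1
2,0,2,0,0
1,3,3,1,1
1,0,0,2,2
1,0,0,2,2
k=1  2,2,2,3,1
2,0,2,0,0
1,3,3,1,1
1,0,1,2,2
1,0,0,2,2
k=2  2,2,2,3,1
2,0,2,0,0
1,3,3,1,1
1,0,2,2,2
1,0,0,2,2
k=3  2,2,2,3,1
2,0,2,0,0
1,3,3,1,1
1,0,3,2,2
1,0,0,2,2
k=4  2,2,2,3,1
2,1,3,0,0
2,0,1,2,1
1,2,1,3,2
1,0,1,2,2
k=5  2,2,2,3,1
2,1,3,0,0
2,0,1,2,1
1,2,2,3,2
1,0,1,2,2
k=6  2,2,2,3,1
2,1,3,0,0
2,0,1,2,1
1,2,3,3,2
1,0,1,2,2
k=7  2,2,2,3,1
2,1,3,0,0
2,0,2,3,1
1,3,1,0,3
1,0,2,3,2
k=8  2,2,2,3,1
2,1,3,0,0
2,0,2,3,1
1,3,2,0,3
1,0,2,3,2
k=9  2,2,2,3,1
2,1,3,0,0
2,0,2,3,1
1,3,3,0,3
1,0,2,3,2
k=10  2,2,2,3,1
2,1,3,0,0
2,1,3,3,1
2,0,1,1,3
1,1,3,3,2
k=11  2,2,2,3,1
2,1,3,0,0
2,1,3,3,1
2,0,2,1,3
1,1,3,3,2
k=12  2,2,2,3,1
2,1,3,0,0
2,1,3,3,1
2,0,3,1,3
1,1,3,3,2
k=13  2,2,3,3,1
2,2,0,2,0
2,2,2,1,3
2,1,3,1,1
1,2,1,2,0
k=14  2,2,3,3,1
2,2,0,2,0
2,2,3,1,3
2,2,0,2,1
1,2,2,2,0
k=15  2,2,3,3,1
2,2,0,2,0
2,2,3,1,3
2,2,1,2,1
1,2,2,2,0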